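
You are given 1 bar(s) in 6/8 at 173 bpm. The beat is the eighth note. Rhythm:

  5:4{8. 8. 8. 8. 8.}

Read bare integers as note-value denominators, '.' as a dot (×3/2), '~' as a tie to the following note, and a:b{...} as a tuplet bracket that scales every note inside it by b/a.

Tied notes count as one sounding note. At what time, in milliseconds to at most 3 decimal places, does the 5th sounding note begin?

1. 0.0ms @ 0 + 416.185ms (6/5)
2. 416.185ms @ 6/5 + 416.185ms (6/5)
3. 832.37ms @ 12/5 + 416.185ms (6/5)
4. 1248.555ms @ 18/5 + 416.185ms (6/5)
5. 1664.74ms @ 24/5 + 416.185ms (6/5)

note 5 onset = 24/5b = 1664.74ms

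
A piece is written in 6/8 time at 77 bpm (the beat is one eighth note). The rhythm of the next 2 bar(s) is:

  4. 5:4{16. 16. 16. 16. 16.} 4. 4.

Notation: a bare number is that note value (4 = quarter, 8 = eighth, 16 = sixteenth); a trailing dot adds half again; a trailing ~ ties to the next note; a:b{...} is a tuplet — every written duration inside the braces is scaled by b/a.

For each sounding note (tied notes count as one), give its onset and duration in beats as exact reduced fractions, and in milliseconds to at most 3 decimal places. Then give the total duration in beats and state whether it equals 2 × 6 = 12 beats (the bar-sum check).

1) 0.0ms=0b +2337.662ms=3b
2) 2337.662ms=3b +467.532ms=3/5b
3) 2805.195ms=18/5b +467.532ms=3/5b
4) 3272.727ms=21/5b +467.532ms=3/5b
5) 3740.26ms=24/5b +467.532ms=3/5b
6) 4207.792ms=27/5b +467.532ms=3/5b
7) 4675.325ms=6b +2337.662ms=3b
8) 7012.987ms=9b +2337.662ms=3b
Σ=12b of 12 (77bpm 6/8) — PASS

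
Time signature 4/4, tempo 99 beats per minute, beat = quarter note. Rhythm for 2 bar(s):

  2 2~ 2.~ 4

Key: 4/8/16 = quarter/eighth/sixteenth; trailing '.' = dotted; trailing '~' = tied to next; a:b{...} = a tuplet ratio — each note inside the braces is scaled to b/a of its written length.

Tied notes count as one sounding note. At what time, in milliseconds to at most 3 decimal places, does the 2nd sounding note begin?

note 2 onset = 2b = 1212.121ms

1. 0.0ms @ 0 + 1212.121ms (2)
2. 1212.121ms @ 2 + 3636.364ms (6)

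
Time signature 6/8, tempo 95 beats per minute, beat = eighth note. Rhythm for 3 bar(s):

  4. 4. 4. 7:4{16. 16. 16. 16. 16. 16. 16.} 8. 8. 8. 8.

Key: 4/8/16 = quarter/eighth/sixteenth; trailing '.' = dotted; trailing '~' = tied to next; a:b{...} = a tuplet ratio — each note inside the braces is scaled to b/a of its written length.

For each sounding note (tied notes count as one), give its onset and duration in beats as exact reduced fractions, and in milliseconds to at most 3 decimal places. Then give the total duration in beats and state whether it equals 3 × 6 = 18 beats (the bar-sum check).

1) 0.0ms=0b +1894.737ms=3b
2) 1894.737ms=3b +1894.737ms=3b
3) 3789.474ms=6b +1894.737ms=3b
4) 5684.211ms=9b +270.677ms=3/7b
5) 5954.887ms=66/7b +270.677ms=3/7b
6) 6225.564ms=69/7b +270.677ms=3/7b
7) 6496.241ms=72/7b +270.677ms=3/7b
8) 6766.917ms=75/7b +270.677ms=3/7b
9) 7037.594ms=78/7b +270.677ms=3/7b
10) 7308.271ms=81/7b +270.677ms=3/7b
11) 7578.947ms=12b +947.368ms=3/2b
12) 8526.316ms=27/2b +947.368ms=3/2b
13) 9473.684ms=15b +947.368ms=3/2b
14) 10421.053ms=33/2b +947.368ms=3/2b
Σ=18b of 18 (95bpm 6/8) — PASS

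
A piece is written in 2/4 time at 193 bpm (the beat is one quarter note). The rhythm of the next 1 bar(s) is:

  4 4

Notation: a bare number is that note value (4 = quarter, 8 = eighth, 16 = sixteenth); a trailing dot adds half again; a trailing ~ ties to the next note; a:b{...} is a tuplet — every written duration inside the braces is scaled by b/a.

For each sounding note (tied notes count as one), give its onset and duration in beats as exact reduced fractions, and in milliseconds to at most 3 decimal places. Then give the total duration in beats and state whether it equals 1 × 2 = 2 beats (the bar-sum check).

1) 0.0ms=0b +310.881ms=1b
2) 310.881ms=1b +310.881ms=1b
Σ=2b of 2 (193bpm 2/4) — PASS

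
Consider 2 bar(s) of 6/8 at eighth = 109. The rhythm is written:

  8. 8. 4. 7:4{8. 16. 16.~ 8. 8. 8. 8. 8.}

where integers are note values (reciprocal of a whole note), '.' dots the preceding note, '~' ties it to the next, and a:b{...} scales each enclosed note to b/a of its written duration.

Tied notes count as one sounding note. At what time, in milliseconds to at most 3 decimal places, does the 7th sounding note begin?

1. 0.0ms @ 0 + 825.688ms (3/2)
2. 825.688ms @ 3/2 + 825.688ms (3/2)
3. 1651.376ms @ 3 + 1651.376ms (3)
4. 3302.752ms @ 6 + 471.822ms (6/7)
5. 3774.574ms @ 48/7 + 235.911ms (3/7)
6. 4010.485ms @ 51/7 + 707.733ms (9/7)
7. 4718.218ms @ 60/7 + 471.822ms (6/7)
8. 5190.039ms @ 66/7 + 471.822ms (6/7)
9. 5661.861ms @ 72/7 + 471.822ms (6/7)
10. 6133.683ms @ 78/7 + 471.822ms (6/7)

note 7 onset = 60/7b = 4718.218ms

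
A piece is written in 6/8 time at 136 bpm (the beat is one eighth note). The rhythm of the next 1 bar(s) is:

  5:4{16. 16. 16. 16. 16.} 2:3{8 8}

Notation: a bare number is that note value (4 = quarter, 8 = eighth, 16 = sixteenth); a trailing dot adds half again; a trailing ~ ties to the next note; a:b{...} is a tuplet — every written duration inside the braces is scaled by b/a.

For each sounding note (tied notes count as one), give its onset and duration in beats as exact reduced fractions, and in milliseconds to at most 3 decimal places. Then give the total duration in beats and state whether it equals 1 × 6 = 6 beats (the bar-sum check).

1) 0.0ms=0b +264.706ms=3/5b
2) 264.706ms=3/5b +264.706ms=3/5b
3) 529.412ms=6/5b +264.706ms=3/5b
4) 794.118ms=9/5b +264.706ms=3/5b
5) 1058.824ms=12/5b +264.706ms=3/5b
6) 1323.529ms=3b +661.765ms=3/2b
7) 1985.294ms=9/2b +661.765ms=3/2b
Σ=6b of 6 (136bpm 6/8) — PASS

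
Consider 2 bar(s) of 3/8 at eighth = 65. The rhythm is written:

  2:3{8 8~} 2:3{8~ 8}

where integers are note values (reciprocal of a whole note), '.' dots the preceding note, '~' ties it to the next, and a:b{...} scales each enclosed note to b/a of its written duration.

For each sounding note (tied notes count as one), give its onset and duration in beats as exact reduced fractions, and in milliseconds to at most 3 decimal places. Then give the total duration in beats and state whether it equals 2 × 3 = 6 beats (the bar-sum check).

1) 0.0ms=0b +1384.615ms=3/2b
2) 1384.615ms=3/2b +4153.846ms=9/2b
Σ=6b of 6 (65bpm 3/8) — PASS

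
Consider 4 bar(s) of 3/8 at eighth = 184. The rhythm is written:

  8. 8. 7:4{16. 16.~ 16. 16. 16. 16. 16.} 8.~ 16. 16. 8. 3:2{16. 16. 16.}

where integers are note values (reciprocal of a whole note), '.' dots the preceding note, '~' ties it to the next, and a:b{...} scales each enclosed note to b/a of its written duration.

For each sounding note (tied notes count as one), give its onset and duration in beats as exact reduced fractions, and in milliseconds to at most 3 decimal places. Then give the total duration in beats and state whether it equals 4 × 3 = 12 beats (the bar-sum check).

1) 0.0ms=0b +489.13ms=3/2b
2) 489.13ms=3/2b +489.13ms=3/2b
3) 978.261ms=3b +139.752ms=3/7b
4) 1118.012ms=24/7b +279.503ms=6/7b
5) 1397.516ms=30/7b +139.752ms=3/7b
6) 1537.267ms=33/7b +139.752ms=3/7b
7) 1677.019ms=36/7b +139.752ms=3/7b
8) 1816.77ms=39/7b +139.752ms=3/7b
9) 1956.522ms=6b +733.696ms=9/4b
10) 2690.217ms=33/4b +244.565ms=3/4b
11) 2934.783ms=9b +489.13ms=3/2b
12) 3423.913ms=21/2b +163.043ms=1/2b
13) 3586.957ms=11b +163.043ms=1/2b
14) 3750.0ms=23/2b +163.043ms=1/2b
Σ=12b of 12 (184bpm 3/8) — PASS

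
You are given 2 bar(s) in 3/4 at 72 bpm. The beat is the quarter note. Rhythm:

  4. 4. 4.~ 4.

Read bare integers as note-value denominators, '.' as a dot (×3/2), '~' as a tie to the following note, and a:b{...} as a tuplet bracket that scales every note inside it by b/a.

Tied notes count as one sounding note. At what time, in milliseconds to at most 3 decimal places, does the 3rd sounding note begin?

note 3 onset = 3b = 2500.0ms

1. 0.0ms @ 0 + 1250.0ms (3/2)
2. 1250.0ms @ 3/2 + 1250.0ms (3/2)
3. 2500.0ms @ 3 + 2500.0ms (3)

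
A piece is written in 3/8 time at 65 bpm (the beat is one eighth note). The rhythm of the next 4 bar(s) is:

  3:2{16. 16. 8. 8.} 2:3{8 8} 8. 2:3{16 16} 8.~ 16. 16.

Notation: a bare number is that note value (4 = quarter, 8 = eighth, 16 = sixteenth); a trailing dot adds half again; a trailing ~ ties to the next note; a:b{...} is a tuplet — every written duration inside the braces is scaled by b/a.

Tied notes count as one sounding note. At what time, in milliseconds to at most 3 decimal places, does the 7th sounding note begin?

note 7 onset = 6b = 5538.462ms

1. 0.0ms @ 0 + 461.538ms (1/2)
2. 461.538ms @ 1/2 + 461.538ms (1/2)
3. 923.077ms @ 1 + 923.077ms (1)
4. 1846.154ms @ 2 + 923.077ms (1)
5. 2769.231ms @ 3 + 1384.615ms (3/2)
6. 4153.846ms @ 9/2 + 1384.615ms (3/2)
7. 5538.462ms @ 6 + 1384.615ms (3/2)
8. 6923.077ms @ 15/2 + 692.308ms (3/4)
9. 7615.385ms @ 33/4 + 692.308ms (3/4)
10. 8307.692ms @ 9 + 2076.923ms (9/4)
11. 10384.615ms @ 45/4 + 692.308ms (3/4)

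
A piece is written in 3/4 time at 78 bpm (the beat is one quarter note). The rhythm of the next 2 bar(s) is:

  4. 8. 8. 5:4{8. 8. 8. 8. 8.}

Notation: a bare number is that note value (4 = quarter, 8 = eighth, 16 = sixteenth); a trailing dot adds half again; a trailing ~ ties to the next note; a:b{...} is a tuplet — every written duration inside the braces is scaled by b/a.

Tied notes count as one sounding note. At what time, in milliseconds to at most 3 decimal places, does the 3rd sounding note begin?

note 3 onset = 9/4b = 1730.769ms

1. 0.0ms @ 0 + 1153.846ms (3/2)
2. 1153.846ms @ 3/2 + 576.923ms (3/4)
3. 1730.769ms @ 9/4 + 576.923ms (3/4)
4. 2307.692ms @ 3 + 461.538ms (3/5)
5. 2769.231ms @ 18/5 + 461.538ms (3/5)
6. 3230.769ms @ 21/5 + 461.538ms (3/5)
7. 3692.308ms @ 24/5 + 461.538ms (3/5)
8. 4153.846ms @ 27/5 + 461.538ms (3/5)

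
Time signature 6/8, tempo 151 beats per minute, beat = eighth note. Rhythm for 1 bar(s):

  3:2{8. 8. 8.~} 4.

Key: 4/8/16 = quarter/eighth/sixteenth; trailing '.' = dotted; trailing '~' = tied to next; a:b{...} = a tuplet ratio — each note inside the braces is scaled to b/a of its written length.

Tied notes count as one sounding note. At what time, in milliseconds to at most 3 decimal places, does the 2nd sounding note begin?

1. 0.0ms @ 0 + 397.351ms (1)
2. 397.351ms @ 1 + 397.351ms (1)
3. 794.702ms @ 2 + 1589.404ms (4)

note 2 onset = 1b = 397.351ms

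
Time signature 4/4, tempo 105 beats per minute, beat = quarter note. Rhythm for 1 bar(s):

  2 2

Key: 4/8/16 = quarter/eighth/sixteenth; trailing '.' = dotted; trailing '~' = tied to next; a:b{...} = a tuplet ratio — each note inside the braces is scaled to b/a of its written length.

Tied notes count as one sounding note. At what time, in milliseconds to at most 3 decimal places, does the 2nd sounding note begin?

note 2 onset = 2b = 1142.857ms

1. 0.0ms @ 0 + 1142.857ms (2)
2. 1142.857ms @ 2 + 1142.857ms (2)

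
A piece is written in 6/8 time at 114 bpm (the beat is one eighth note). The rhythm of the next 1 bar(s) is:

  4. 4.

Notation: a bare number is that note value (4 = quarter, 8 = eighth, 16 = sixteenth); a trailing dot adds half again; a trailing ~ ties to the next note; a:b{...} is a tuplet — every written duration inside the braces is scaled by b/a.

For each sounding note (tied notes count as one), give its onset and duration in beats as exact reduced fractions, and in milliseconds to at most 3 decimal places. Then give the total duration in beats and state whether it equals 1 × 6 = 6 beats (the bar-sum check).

1) 0.0ms=0b +1578.947ms=3b
2) 1578.947ms=3b +1578.947ms=3b
Σ=6b of 6 (114bpm 6/8) — PASS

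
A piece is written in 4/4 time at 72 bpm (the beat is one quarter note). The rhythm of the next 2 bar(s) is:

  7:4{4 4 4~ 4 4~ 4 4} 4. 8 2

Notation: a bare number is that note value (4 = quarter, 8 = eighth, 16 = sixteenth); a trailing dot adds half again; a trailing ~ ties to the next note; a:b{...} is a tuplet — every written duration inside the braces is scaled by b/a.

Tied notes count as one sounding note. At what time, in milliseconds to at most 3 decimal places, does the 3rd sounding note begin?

1. 0.0ms @ 0 + 476.19ms (4/7)
2. 476.19ms @ 4/7 + 476.19ms (4/7)
3. 952.381ms @ 8/7 + 952.381ms (8/7)
4. 1904.762ms @ 16/7 + 952.381ms (8/7)
5. 2857.143ms @ 24/7 + 476.19ms (4/7)
6. 3333.333ms @ 4 + 1250.0ms (3/2)
7. 4583.333ms @ 11/2 + 416.667ms (1/2)
8. 5000.0ms @ 6 + 1666.667ms (2)

note 3 onset = 8/7b = 952.381ms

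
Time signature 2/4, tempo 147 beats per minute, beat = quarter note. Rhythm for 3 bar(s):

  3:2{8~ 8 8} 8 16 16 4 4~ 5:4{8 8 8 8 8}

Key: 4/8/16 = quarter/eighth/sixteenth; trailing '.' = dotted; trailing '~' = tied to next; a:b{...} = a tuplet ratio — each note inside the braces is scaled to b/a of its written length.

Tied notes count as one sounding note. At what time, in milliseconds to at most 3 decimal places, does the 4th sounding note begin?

note 4 onset = 3/2b = 612.245ms

1. 0.0ms @ 0 + 272.109ms (2/3)
2. 272.109ms @ 2/3 + 136.054ms (1/3)
3. 408.163ms @ 1 + 204.082ms (1/2)
4. 612.245ms @ 3/2 + 102.041ms (1/4)
5. 714.286ms @ 7/4 + 102.041ms (1/4)
6. 816.327ms @ 2 + 408.163ms (1)
7. 1224.49ms @ 3 + 571.429ms (7/5)
8. 1795.918ms @ 22/5 + 163.265ms (2/5)
9. 1959.184ms @ 24/5 + 163.265ms (2/5)
10. 2122.449ms @ 26/5 + 163.265ms (2/5)
11. 2285.714ms @ 28/5 + 163.265ms (2/5)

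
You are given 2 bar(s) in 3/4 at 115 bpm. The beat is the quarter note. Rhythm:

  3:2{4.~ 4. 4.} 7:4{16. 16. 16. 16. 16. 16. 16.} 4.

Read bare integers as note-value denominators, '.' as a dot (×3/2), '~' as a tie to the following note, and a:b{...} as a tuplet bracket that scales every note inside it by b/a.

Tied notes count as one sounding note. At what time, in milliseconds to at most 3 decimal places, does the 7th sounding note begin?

1. 0.0ms @ 0 + 1043.478ms (2)
2. 1043.478ms @ 2 + 521.739ms (1)
3. 1565.217ms @ 3 + 111.801ms (3/14)
4. 1677.019ms @ 45/14 + 111.801ms (3/14)
5. 1788.82ms @ 24/7 + 111.801ms (3/14)
6. 1900.621ms @ 51/14 + 111.801ms (3/14)
7. 2012.422ms @ 27/7 + 111.801ms (3/14)
8. 2124.224ms @ 57/14 + 111.801ms (3/14)
9. 2236.025ms @ 30/7 + 111.801ms (3/14)
10. 2347.826ms @ 9/2 + 782.609ms (3/2)

note 7 onset = 27/7b = 2012.422ms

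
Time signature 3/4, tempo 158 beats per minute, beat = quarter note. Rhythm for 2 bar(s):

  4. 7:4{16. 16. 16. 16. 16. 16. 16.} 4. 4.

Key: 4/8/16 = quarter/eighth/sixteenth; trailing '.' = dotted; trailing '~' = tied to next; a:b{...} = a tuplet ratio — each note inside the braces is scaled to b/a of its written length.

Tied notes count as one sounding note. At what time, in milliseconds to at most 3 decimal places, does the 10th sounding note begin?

1. 0.0ms @ 0 + 569.62ms (3/2)
2. 569.62ms @ 3/2 + 81.374ms (3/14)
3. 650.995ms @ 12/7 + 81.374ms (3/14)
4. 732.369ms @ 27/14 + 81.374ms (3/14)
5. 813.743ms @ 15/7 + 81.374ms (3/14)
6. 895.118ms @ 33/14 + 81.374ms (3/14)
7. 976.492ms @ 18/7 + 81.374ms (3/14)
8. 1057.866ms @ 39/14 + 81.374ms (3/14)
9. 1139.241ms @ 3 + 569.62ms (3/2)
10. 1708.861ms @ 9/2 + 569.62ms (3/2)

note 10 onset = 9/2b = 1708.861ms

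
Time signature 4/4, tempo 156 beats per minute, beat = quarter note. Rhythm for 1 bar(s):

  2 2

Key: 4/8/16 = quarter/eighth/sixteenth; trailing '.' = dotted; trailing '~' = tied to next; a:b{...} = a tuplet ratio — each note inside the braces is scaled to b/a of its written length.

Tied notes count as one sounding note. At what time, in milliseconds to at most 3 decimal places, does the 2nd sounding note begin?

note 2 onset = 2b = 769.231ms

1. 0.0ms @ 0 + 769.231ms (2)
2. 769.231ms @ 2 + 769.231ms (2)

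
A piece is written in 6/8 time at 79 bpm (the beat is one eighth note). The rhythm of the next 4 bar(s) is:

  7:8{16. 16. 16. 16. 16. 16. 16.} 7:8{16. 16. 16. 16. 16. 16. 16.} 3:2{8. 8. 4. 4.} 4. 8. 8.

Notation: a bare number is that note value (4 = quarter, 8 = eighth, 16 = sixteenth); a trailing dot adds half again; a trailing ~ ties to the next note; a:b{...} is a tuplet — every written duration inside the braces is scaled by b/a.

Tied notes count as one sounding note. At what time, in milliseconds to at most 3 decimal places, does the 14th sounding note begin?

note 14 onset = 78/7b = 8462.929ms

1. 0.0ms @ 0 + 650.995ms (6/7)
2. 650.995ms @ 6/7 + 650.995ms (6/7)
3. 1301.989ms @ 12/7 + 650.995ms (6/7)
4. 1952.984ms @ 18/7 + 650.995ms (6/7)
5. 2603.978ms @ 24/7 + 650.995ms (6/7)
6. 3254.973ms @ 30/7 + 650.995ms (6/7)
7. 3905.967ms @ 36/7 + 650.995ms (6/7)
8. 4556.962ms @ 6 + 650.995ms (6/7)
9. 5207.957ms @ 48/7 + 650.995ms (6/7)
10. 5858.951ms @ 54/7 + 650.995ms (6/7)
11. 6509.946ms @ 60/7 + 650.995ms (6/7)
12. 7160.94ms @ 66/7 + 650.995ms (6/7)
13. 7811.935ms @ 72/7 + 650.995ms (6/7)
14. 8462.929ms @ 78/7 + 650.995ms (6/7)
15. 9113.924ms @ 12 + 759.494ms (1)
16. 9873.418ms @ 13 + 759.494ms (1)
17. 10632.911ms @ 14 + 1518.987ms (2)
18. 12151.899ms @ 16 + 1518.987ms (2)
19. 13670.886ms @ 18 + 2278.481ms (3)
20. 15949.367ms @ 21 + 1139.241ms (3/2)
21. 17088.608ms @ 45/2 + 1139.241ms (3/2)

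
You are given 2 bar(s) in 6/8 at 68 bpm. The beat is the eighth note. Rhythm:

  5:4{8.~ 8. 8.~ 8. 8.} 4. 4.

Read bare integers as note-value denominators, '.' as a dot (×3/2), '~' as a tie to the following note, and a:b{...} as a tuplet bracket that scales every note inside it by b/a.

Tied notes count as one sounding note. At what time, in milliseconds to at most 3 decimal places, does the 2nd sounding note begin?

1. 0.0ms @ 0 + 2117.647ms (12/5)
2. 2117.647ms @ 12/5 + 2117.647ms (12/5)
3. 4235.294ms @ 24/5 + 1058.824ms (6/5)
4. 5294.118ms @ 6 + 2647.059ms (3)
5. 7941.176ms @ 9 + 2647.059ms (3)

note 2 onset = 12/5b = 2117.647ms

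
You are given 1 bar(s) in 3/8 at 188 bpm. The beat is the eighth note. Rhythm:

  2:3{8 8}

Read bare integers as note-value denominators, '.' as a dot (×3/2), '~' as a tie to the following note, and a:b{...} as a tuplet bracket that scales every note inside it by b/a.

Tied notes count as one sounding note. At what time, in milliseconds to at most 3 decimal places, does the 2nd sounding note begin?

note 2 onset = 3/2b = 478.723ms

1. 0.0ms @ 0 + 478.723ms (3/2)
2. 478.723ms @ 3/2 + 478.723ms (3/2)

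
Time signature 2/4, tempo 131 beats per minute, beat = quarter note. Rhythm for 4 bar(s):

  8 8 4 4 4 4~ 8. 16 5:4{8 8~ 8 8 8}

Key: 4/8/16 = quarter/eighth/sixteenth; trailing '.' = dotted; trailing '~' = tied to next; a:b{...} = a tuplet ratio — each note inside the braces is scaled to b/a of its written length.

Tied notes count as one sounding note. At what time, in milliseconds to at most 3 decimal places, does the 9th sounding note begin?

1. 0.0ms @ 0 + 229.008ms (1/2)
2. 229.008ms @ 1/2 + 229.008ms (1/2)
3. 458.015ms @ 1 + 458.015ms (1)
4. 916.031ms @ 2 + 458.015ms (1)
5. 1374.046ms @ 3 + 458.015ms (1)
6. 1832.061ms @ 4 + 801.527ms (7/4)
7. 2633.588ms @ 23/4 + 114.504ms (1/4)
8. 2748.092ms @ 6 + 183.206ms (2/5)
9. 2931.298ms @ 32/5 + 366.412ms (4/5)
10. 3297.71ms @ 36/5 + 183.206ms (2/5)
11. 3480.916ms @ 38/5 + 183.206ms (2/5)

note 9 onset = 32/5b = 2931.298ms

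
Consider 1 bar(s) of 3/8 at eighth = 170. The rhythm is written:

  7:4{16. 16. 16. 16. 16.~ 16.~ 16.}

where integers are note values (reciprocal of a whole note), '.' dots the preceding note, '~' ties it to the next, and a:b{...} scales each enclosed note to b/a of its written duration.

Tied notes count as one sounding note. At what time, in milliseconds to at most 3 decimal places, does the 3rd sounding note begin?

note 3 onset = 6/7b = 302.521ms

1. 0.0ms @ 0 + 151.261ms (3/7)
2. 151.261ms @ 3/7 + 151.261ms (3/7)
3. 302.521ms @ 6/7 + 151.261ms (3/7)
4. 453.782ms @ 9/7 + 151.261ms (3/7)
5. 605.042ms @ 12/7 + 453.782ms (9/7)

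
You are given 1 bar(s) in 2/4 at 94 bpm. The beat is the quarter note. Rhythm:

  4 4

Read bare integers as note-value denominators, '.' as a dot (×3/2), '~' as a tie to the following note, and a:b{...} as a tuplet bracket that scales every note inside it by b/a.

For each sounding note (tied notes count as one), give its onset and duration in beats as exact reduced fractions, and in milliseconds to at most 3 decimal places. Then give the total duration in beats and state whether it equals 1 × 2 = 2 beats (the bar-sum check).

1) 0.0ms=0b +638.298ms=1b
2) 638.298ms=1b +638.298ms=1b
Σ=2b of 2 (94bpm 2/4) — PASS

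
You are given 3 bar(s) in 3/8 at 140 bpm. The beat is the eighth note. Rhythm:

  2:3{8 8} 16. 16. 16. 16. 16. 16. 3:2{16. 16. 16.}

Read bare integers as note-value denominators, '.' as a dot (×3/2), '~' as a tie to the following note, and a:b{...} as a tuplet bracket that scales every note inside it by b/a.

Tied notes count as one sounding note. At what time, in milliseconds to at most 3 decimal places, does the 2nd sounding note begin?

note 2 onset = 3/2b = 642.857ms

1. 0.0ms @ 0 + 642.857ms (3/2)
2. 642.857ms @ 3/2 + 642.857ms (3/2)
3. 1285.714ms @ 3 + 321.429ms (3/4)
4. 1607.143ms @ 15/4 + 321.429ms (3/4)
5. 1928.571ms @ 9/2 + 321.429ms (3/4)
6. 2250.0ms @ 21/4 + 321.429ms (3/4)
7. 2571.429ms @ 6 + 321.429ms (3/4)
8. 2892.857ms @ 27/4 + 321.429ms (3/4)
9. 3214.286ms @ 15/2 + 214.286ms (1/2)
10. 3428.571ms @ 8 + 214.286ms (1/2)
11. 3642.857ms @ 17/2 + 214.286ms (1/2)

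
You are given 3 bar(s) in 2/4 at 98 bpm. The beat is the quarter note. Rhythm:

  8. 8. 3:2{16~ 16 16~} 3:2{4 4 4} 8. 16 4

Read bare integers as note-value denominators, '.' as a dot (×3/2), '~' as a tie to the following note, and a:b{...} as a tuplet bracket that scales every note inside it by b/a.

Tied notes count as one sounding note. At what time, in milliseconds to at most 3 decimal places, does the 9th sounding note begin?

note 9 onset = 5b = 3061.224ms

1. 0.0ms @ 0 + 459.184ms (3/4)
2. 459.184ms @ 3/4 + 459.184ms (3/4)
3. 918.367ms @ 3/2 + 204.082ms (1/3)
4. 1122.449ms @ 11/6 + 510.204ms (5/6)
5. 1632.653ms @ 8/3 + 408.163ms (2/3)
6. 2040.816ms @ 10/3 + 408.163ms (2/3)
7. 2448.98ms @ 4 + 459.184ms (3/4)
8. 2908.163ms @ 19/4 + 153.061ms (1/4)
9. 3061.224ms @ 5 + 612.245ms (1)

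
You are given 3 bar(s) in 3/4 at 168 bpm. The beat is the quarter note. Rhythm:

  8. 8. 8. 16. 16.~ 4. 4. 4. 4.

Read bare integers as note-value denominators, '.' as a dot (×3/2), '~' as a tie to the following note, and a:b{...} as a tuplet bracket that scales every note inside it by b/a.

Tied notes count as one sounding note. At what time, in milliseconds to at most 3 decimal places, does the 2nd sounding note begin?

1. 0.0ms @ 0 + 267.857ms (3/4)
2. 267.857ms @ 3/4 + 267.857ms (3/4)
3. 535.714ms @ 3/2 + 267.857ms (3/4)
4. 803.571ms @ 9/4 + 133.929ms (3/8)
5. 937.5ms @ 21/8 + 669.643ms (15/8)
6. 1607.143ms @ 9/2 + 535.714ms (3/2)
7. 2142.857ms @ 6 + 535.714ms (3/2)
8. 2678.571ms @ 15/2 + 535.714ms (3/2)

note 2 onset = 3/4b = 267.857ms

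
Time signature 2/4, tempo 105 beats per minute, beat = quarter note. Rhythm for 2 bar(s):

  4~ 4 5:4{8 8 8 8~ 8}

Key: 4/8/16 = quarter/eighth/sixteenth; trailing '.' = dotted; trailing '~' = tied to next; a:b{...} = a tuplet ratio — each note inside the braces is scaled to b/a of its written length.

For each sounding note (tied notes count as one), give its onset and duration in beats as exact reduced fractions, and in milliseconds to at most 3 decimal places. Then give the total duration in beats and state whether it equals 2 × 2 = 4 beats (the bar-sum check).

1) 0.0ms=0b +1142.857ms=2b
2) 1142.857ms=2b +228.571ms=2/5b
3) 1371.429ms=12/5b +228.571ms=2/5b
4) 1600.0ms=14/5b +228.571ms=2/5b
5) 1828.571ms=16/5b +457.143ms=4/5b
Σ=4b of 4 (105bpm 2/4) — PASS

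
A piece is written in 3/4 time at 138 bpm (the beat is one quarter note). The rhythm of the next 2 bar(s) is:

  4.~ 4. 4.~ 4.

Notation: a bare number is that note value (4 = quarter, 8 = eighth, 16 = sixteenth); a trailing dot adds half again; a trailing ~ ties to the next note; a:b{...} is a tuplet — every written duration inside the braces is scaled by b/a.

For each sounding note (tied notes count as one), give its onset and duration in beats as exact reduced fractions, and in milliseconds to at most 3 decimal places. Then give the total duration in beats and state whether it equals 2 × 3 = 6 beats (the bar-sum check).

1) 0.0ms=0b +1304.348ms=3b
2) 1304.348ms=3b +1304.348ms=3b
Σ=6b of 6 (138bpm 3/4) — PASS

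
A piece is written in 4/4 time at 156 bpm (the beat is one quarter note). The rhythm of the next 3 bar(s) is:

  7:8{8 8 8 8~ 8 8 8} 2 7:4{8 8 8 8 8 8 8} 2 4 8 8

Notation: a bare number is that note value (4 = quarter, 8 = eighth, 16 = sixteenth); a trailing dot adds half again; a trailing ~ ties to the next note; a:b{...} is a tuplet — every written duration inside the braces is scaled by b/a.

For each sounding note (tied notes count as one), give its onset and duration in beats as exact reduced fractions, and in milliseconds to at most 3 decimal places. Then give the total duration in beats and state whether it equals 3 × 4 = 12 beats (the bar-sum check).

1) 0.0ms=0b +219.78ms=4/7b
2) 219.78ms=4/7b +219.78ms=4/7b
3) 439.56ms=8/7b +219.78ms=4/7b
4) 659.341ms=12/7b +439.56ms=8/7b
5) 1098.901ms=20/7b +219.78ms=4/7b
6) 1318.681ms=24/7b +219.78ms=4/7b
7) 1538.462ms=4b +769.231ms=2b
8) 2307.692ms=6b +109.89ms=2/7b
9) 2417.582ms=44/7b +109.89ms=2/7b
10) 2527.473ms=46/7b +109.89ms=2/7b
11) 2637.363ms=48/7b +109.89ms=2/7b
12) 2747.253ms=50/7b +109.89ms=2/7b
13) 2857.143ms=52/7b +109.89ms=2/7b
14) 2967.033ms=54/7b +109.89ms=2/7b
15) 3076.923ms=8b +769.231ms=2b
16) 3846.154ms=10b +384.615ms=1b
17) 4230.769ms=11b +192.308ms=1/2b
18) 4423.077ms=23/2b +192.308ms=1/2b
Σ=12b of 12 (156bpm 4/4) — PASS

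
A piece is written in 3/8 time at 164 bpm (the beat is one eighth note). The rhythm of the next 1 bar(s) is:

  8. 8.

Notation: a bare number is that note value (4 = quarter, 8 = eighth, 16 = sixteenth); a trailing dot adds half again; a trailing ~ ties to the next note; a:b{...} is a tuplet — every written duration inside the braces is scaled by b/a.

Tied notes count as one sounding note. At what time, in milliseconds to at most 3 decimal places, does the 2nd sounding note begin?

1. 0.0ms @ 0 + 548.78ms (3/2)
2. 548.78ms @ 3/2 + 548.78ms (3/2)

note 2 onset = 3/2b = 548.78ms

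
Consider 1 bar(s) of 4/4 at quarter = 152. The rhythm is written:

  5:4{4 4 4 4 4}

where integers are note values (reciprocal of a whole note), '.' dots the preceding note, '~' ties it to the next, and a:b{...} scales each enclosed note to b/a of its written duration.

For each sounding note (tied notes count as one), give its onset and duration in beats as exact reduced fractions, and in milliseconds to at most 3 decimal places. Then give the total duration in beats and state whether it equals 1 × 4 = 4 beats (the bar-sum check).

1) 0.0ms=0b +315.789ms=4/5b
2) 315.789ms=4/5b +315.789ms=4/5b
3) 631.579ms=8/5b +315.789ms=4/5b
4) 947.368ms=12/5b +315.789ms=4/5b
5) 1263.158ms=16/5b +315.789ms=4/5b
Σ=4b of 4 (152bpm 4/4) — PASS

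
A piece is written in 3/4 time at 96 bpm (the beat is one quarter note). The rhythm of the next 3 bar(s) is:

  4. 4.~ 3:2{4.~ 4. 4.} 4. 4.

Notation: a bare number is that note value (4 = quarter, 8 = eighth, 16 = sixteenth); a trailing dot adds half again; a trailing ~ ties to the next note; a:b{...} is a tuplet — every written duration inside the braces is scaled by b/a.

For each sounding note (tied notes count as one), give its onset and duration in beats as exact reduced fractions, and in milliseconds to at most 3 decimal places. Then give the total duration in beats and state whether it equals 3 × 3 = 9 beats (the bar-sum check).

1) 0.0ms=0b +937.5ms=3/2b
2) 937.5ms=3/2b +2187.5ms=7/2b
3) 3125.0ms=5b +625.0ms=1b
4) 3750.0ms=6b +937.5ms=3/2b
5) 4687.5ms=15/2b +937.5ms=3/2b
Σ=9b of 9 (96bpm 3/4) — PASS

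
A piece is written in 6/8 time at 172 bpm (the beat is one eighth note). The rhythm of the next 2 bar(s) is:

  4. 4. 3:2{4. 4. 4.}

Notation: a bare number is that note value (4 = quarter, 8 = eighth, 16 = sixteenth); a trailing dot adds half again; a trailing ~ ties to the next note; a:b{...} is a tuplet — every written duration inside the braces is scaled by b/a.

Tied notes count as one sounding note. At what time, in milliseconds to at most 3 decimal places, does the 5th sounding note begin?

1. 0.0ms @ 0 + 1046.512ms (3)
2. 1046.512ms @ 3 + 1046.512ms (3)
3. 2093.023ms @ 6 + 697.674ms (2)
4. 2790.698ms @ 8 + 697.674ms (2)
5. 3488.372ms @ 10 + 697.674ms (2)

note 5 onset = 10b = 3488.372ms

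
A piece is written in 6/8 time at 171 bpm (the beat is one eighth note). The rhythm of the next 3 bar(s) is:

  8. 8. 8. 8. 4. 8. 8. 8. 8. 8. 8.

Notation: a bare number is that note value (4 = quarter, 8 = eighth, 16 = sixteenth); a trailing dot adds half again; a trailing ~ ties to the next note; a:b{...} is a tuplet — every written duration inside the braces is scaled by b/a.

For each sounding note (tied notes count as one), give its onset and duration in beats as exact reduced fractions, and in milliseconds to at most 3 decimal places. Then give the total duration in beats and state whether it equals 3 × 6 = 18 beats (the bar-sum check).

1) 0.0ms=0b +526.316ms=3/2b
2) 526.316ms=3/2b +526.316ms=3/2b
3) 1052.632ms=3b +526.316ms=3/2b
4) 1578.947ms=9/2b +526.316ms=3/2b
5) 2105.263ms=6b +1052.632ms=3b
6) 3157.895ms=9b +526.316ms=3/2b
7) 3684.211ms=21/2b +526.316ms=3/2b
8) 4210.526ms=12b +526.316ms=3/2b
9) 4736.842ms=27/2b +526.316ms=3/2b
10) 5263.158ms=15b +526.316ms=3/2b
11) 5789.474ms=33/2b +526.316ms=3/2b
Σ=18b of 18 (171bpm 6/8) — PASS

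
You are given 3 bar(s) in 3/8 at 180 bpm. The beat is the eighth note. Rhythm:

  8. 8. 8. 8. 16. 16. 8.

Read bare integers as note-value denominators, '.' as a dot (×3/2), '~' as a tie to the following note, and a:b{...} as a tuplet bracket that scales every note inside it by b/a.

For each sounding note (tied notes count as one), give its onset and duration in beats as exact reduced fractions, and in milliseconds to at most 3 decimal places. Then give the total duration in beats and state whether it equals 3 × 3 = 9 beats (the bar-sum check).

1) 0.0ms=0b +500.0ms=3/2b
2) 500.0ms=3/2b +500.0ms=3/2b
3) 1000.0ms=3b +500.0ms=3/2b
4) 1500.0ms=9/2b +500.0ms=3/2b
5) 2000.0ms=6b +250.0ms=3/4b
6) 2250.0ms=27/4b +250.0ms=3/4b
7) 2500.0ms=15/2b +500.0ms=3/2b
Σ=9b of 9 (180bpm 3/8) — PASS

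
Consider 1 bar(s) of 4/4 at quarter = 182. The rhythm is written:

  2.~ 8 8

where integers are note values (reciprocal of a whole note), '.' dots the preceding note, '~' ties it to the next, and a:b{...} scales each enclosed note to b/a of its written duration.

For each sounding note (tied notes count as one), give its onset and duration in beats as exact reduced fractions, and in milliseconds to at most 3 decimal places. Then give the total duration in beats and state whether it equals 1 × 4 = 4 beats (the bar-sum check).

1) 0.0ms=0b +1153.846ms=7/2b
2) 1153.846ms=7/2b +164.835ms=1/2b
Σ=4b of 4 (182bpm 4/4) — PASS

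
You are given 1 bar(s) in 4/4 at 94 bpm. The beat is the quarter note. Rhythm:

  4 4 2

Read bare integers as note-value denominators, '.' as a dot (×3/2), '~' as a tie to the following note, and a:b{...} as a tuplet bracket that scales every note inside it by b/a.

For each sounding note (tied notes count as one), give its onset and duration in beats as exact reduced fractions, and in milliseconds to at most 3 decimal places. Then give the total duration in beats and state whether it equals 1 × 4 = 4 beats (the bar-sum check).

1) 0.0ms=0b +638.298ms=1b
2) 638.298ms=1b +638.298ms=1b
3) 1276.596ms=2b +1276.596ms=2b
Σ=4b of 4 (94bpm 4/4) — PASS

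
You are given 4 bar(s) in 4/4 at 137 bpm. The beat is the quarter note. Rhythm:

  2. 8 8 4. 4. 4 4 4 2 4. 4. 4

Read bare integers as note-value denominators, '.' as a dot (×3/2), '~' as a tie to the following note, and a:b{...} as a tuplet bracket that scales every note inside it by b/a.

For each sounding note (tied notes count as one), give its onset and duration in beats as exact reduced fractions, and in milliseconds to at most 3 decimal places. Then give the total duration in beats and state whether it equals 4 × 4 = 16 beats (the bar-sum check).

1) 0.0ms=0b +1313.869ms=3b
2) 1313.869ms=3b +218.978ms=1/2b
3) 1532.847ms=7/2b +218.978ms=1/2b
4) 1751.825ms=4b +656.934ms=3/2b
5) 2408.759ms=11/2b +656.934ms=3/2b
6) 3065.693ms=7b +437.956ms=1b
7) 3503.65ms=8b +437.956ms=1b
8) 3941.606ms=9b +437.956ms=1b
9) 4379.562ms=10b +875.912ms=2b
10) 5255.474ms=12b +656.934ms=3/2b
11) 5912.409ms=27/2b +656.934ms=3/2b
12) 6569.343ms=15b +437.956ms=1b
Σ=16b of 16 (137bpm 4/4) — PASS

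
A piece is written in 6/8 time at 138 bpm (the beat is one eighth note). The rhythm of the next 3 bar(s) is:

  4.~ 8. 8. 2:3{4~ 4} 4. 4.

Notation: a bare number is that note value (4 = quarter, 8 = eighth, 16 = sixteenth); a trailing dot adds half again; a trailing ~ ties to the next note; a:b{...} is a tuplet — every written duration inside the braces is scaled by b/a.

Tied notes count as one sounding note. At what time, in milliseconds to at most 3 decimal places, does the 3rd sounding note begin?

1. 0.0ms @ 0 + 1956.522ms (9/2)
2. 1956.522ms @ 9/2 + 652.174ms (3/2)
3. 2608.696ms @ 6 + 2608.696ms (6)
4. 5217.391ms @ 12 + 1304.348ms (3)
5. 6521.739ms @ 15 + 1304.348ms (3)

note 3 onset = 6b = 2608.696ms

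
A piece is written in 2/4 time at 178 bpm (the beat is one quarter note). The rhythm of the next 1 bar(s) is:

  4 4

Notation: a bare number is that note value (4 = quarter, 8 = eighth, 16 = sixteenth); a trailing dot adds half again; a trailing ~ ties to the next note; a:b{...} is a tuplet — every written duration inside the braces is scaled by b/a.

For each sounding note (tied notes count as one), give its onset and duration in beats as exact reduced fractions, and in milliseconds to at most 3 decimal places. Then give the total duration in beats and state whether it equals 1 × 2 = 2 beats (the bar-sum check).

1) 0.0ms=0b +337.079ms=1b
2) 337.079ms=1b +337.079ms=1b
Σ=2b of 2 (178bpm 2/4) — PASS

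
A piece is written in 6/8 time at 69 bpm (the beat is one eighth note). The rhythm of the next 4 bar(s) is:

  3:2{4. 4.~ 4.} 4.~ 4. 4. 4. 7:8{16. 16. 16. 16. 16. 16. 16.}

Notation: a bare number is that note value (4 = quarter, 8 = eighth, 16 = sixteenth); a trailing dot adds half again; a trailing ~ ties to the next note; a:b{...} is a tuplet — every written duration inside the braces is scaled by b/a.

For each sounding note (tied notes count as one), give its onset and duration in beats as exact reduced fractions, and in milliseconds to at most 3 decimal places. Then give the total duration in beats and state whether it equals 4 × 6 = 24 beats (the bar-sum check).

1) 0.0ms=0b +1739.13ms=2b
2) 1739.13ms=2b +3478.261ms=4b
3) 5217.391ms=6b +5217.391ms=6b
4) 10434.783ms=12b +2608.696ms=3b
5) 13043.478ms=15b +2608.696ms=3b
6) 15652.174ms=18b +745.342ms=6/7b
7) 16397.516ms=132/7b +745.342ms=6/7b
8) 17142.857ms=138/7b +745.342ms=6/7b
9) 17888.199ms=144/7b +745.342ms=6/7b
10) 18633.54ms=150/7b +745.342ms=6/7b
11) 19378.882ms=156/7b +745.342ms=6/7b
12) 20124.224ms=162/7b +745.342ms=6/7b
Σ=24b of 24 (69bpm 6/8) — PASS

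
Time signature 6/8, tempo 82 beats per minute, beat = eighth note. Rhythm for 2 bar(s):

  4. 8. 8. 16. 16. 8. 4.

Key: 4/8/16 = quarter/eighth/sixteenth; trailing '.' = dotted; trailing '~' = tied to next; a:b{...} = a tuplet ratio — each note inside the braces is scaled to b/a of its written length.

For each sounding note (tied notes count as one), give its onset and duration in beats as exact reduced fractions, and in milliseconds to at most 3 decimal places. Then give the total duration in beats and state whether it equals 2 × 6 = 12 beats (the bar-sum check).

1) 0.0ms=0b +2195.122ms=3b
2) 2195.122ms=3b +1097.561ms=3/2b
3) 3292.683ms=9/2b +1097.561ms=3/2b
4) 4390.244ms=6b +548.78ms=3/4b
5) 4939.024ms=27/4b +548.78ms=3/4b
6) 5487.805ms=15/2b +1097.561ms=3/2b
7) 6585.366ms=9b +2195.122ms=3b
Σ=12b of 12 (82bpm 6/8) — PASS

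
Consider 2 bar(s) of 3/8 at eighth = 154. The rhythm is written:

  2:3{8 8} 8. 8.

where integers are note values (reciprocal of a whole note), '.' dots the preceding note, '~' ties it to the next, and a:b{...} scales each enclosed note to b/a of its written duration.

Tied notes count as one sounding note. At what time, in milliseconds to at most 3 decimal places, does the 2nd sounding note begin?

note 2 onset = 3/2b = 584.416ms

1. 0.0ms @ 0 + 584.416ms (3/2)
2. 584.416ms @ 3/2 + 584.416ms (3/2)
3. 1168.831ms @ 3 + 584.416ms (3/2)
4. 1753.247ms @ 9/2 + 584.416ms (3/2)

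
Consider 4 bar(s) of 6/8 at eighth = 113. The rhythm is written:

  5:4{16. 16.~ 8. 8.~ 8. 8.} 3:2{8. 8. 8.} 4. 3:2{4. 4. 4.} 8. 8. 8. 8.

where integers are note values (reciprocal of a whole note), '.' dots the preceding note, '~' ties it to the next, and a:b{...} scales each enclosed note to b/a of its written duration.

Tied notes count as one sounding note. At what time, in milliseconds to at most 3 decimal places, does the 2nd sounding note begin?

note 2 onset = 3/5b = 318.584ms

1. 0.0ms @ 0 + 318.584ms (3/5)
2. 318.584ms @ 3/5 + 955.752ms (9/5)
3. 1274.336ms @ 12/5 + 1274.336ms (12/5)
4. 2548.673ms @ 24/5 + 637.168ms (6/5)
5. 3185.841ms @ 6 + 530.973ms (1)
6. 3716.814ms @ 7 + 530.973ms (1)
7. 4247.788ms @ 8 + 530.973ms (1)
8. 4778.761ms @ 9 + 1592.92ms (3)
9. 6371.681ms @ 12 + 1061.947ms (2)
10. 7433.628ms @ 14 + 1061.947ms (2)
11. 8495.575ms @ 16 + 1061.947ms (2)
12. 9557.522ms @ 18 + 796.46ms (3/2)
13. 10353.982ms @ 39/2 + 796.46ms (3/2)
14. 11150.442ms @ 21 + 796.46ms (3/2)
15. 11946.903ms @ 45/2 + 796.46ms (3/2)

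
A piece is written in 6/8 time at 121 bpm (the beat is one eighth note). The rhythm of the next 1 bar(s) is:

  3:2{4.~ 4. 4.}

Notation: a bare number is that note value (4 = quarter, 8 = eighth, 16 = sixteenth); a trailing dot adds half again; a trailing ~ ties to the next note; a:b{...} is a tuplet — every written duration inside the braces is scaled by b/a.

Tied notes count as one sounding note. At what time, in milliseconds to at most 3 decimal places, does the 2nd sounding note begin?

note 2 onset = 4b = 1983.471ms

1. 0.0ms @ 0 + 1983.471ms (4)
2. 1983.471ms @ 4 + 991.736ms (2)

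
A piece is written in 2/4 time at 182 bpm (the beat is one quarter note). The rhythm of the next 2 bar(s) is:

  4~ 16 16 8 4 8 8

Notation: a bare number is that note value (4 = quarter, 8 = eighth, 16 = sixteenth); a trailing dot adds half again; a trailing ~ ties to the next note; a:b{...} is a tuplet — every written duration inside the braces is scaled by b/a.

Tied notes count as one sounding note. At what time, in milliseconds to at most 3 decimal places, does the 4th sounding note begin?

note 4 onset = 2b = 659.341ms

1. 0.0ms @ 0 + 412.088ms (5/4)
2. 412.088ms @ 5/4 + 82.418ms (1/4)
3. 494.505ms @ 3/2 + 164.835ms (1/2)
4. 659.341ms @ 2 + 329.67ms (1)
5. 989.011ms @ 3 + 164.835ms (1/2)
6. 1153.846ms @ 7/2 + 164.835ms (1/2)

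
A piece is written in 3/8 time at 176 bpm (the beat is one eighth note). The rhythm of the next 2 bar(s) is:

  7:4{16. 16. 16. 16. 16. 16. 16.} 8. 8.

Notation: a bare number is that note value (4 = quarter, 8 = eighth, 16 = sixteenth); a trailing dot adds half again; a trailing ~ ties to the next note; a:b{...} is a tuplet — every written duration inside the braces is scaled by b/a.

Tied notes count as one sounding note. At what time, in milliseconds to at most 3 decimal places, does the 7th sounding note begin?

note 7 onset = 18/7b = 876.623ms

1. 0.0ms @ 0 + 146.104ms (3/7)
2. 146.104ms @ 3/7 + 146.104ms (3/7)
3. 292.208ms @ 6/7 + 146.104ms (3/7)
4. 438.312ms @ 9/7 + 146.104ms (3/7)
5. 584.416ms @ 12/7 + 146.104ms (3/7)
6. 730.519ms @ 15/7 + 146.104ms (3/7)
7. 876.623ms @ 18/7 + 146.104ms (3/7)
8. 1022.727ms @ 3 + 511.364ms (3/2)
9. 1534.091ms @ 9/2 + 511.364ms (3/2)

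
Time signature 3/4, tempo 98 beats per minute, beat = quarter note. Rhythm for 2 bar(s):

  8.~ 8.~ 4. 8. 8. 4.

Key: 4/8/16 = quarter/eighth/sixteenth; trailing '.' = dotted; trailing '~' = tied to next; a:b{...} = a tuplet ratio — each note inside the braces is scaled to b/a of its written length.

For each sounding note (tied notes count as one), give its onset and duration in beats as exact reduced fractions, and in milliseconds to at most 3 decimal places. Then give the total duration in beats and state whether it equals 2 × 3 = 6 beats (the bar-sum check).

1) 0.0ms=0b +1836.735ms=3b
2) 1836.735ms=3b +459.184ms=3/4b
3) 2295.918ms=15/4b +459.184ms=3/4b
4) 2755.102ms=9/2b +918.367ms=3/2b
Σ=6b of 6 (98bpm 3/4) — PASS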